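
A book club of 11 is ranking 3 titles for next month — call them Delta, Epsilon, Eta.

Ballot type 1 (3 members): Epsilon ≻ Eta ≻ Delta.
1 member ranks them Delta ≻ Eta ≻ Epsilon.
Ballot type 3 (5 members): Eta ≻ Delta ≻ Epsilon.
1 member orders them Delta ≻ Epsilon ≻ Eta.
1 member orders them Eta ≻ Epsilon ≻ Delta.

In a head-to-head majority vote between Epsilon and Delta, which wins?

Ballots ranking Epsilon above Delta: 3 + 1 = 4.
Ballots ranking Delta above Epsilon: 11 − 4 = 7.
Delta wins the head-to-head 7–4.

Delta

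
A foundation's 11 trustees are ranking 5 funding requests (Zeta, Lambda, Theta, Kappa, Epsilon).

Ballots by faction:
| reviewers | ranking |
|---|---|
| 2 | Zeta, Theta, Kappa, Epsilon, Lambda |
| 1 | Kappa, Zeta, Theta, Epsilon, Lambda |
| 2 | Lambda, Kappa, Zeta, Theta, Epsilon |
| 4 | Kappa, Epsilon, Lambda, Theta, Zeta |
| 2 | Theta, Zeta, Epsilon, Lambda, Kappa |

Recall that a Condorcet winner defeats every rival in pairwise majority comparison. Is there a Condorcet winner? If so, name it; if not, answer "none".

Pairwise majorities:
Zeta vs Lambda: 2+1+2 = 5 for Zeta, 6 for Lambda — Lambda by 6–5.
Zeta vs Theta: 5 to 6, Theta.
Zeta vs Kappa: 4 to 7, Kappa.
Zeta vs Epsilon: Zeta preferred on 2+1+2+2 = 7 ballots; Zeta wins 7–4.
Lambda vs Theta: 2+4 = 6 for Lambda, 5 for Theta — Lambda by 6–5.
Lambda vs Kappa: Lambda preferred on 2+2 = 4 ballots; Kappa wins 7–4.
Lambda vs Epsilon: Lambda is ranked higher on 2 ballots, Epsilon on 9. Epsilon wins 9–2.
Theta vs Kappa: Theta is ranked higher on 2+2 = 4 ballots, Kappa on 7. Kappa wins 7–4.
Theta vs Epsilon: Theta preferred on 2+1+2+2 = 7 ballots; Theta wins 7–4.
Kappa vs Epsilon: Kappa preferred on 2+1+2+4 = 9 ballots; Kappa wins 9–2.
Kappa wins every pairwise contest, so Kappa is the Condorcet winner.

Kappa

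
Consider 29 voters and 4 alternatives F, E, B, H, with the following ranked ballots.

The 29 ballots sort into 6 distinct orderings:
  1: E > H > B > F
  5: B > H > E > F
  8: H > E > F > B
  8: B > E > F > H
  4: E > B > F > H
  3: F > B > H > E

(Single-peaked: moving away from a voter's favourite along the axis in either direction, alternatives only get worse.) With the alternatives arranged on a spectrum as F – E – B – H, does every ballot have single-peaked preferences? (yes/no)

Axis positions: F=1, E=2, B=3, H=4.
Type 1: ranking walks positions 2-4-3-1; H is ranked above B even though B lies between H and the peak E on the axis — preferences dip and rise again. Not single-peaked.
Type 2 (peak B at position 3): ranking walks positions 3-4-2-1, expanding outward from the peak — single-peaked.
Type 3: ranking walks positions 4-2-1-3; E is ranked above B even though B lies between E and the peak H on the axis — preferences dip and rise again. Not single-peaked.
Type 4 (peak B at position 3): ranking walks positions 3-2-1-4, expanding outward from the peak — single-peaked.
Type 5 (peak E at position 2): ranking walks positions 2-3-1-4, expanding outward from the peak — single-peaked.
Type 6: ranking walks positions 1-3-4-2; B is ranked above E even though E lies between B and the peak F on the axis — preferences dip and rise again. Not single-peaked.
Type 1 violates single-peakedness, so the profile is not single-peaked on this axis.

no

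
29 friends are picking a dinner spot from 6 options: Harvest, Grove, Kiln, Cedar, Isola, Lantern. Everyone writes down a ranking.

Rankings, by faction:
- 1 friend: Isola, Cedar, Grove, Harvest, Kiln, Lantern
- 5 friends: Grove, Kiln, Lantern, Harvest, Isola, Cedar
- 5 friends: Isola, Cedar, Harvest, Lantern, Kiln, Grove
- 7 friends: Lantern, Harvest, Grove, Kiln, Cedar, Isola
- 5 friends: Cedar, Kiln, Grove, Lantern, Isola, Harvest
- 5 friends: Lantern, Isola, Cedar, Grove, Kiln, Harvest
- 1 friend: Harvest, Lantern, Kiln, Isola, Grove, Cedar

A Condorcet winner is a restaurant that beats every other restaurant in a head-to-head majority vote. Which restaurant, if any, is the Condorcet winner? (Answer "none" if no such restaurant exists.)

Check each pair by majority over 29 ballots:
Harvest–Grove: Grove 16–13.
Harvest vs Kiln: Kiln wins 15–14.
Harvest–Cedar: Cedar 16–13.
Harvest vs Isola: Isola, 16–13.
Harvest–Lantern: Lantern 22–7.
Grove vs Kiln: Grove, 18–11.
Grove vs Cedar: Cedar wins 16–13.
Grove vs Isola: Grove, 17–12.
Grove–Lantern: Lantern 18–11.
Kiln–Cedar: Cedar 16–13.
Kiln vs Isola: Kiln wins 18–11.
Kiln–Lantern: Lantern 18–11.
Cedar vs Isola: Isola, 17–12.
Cedar vs Lantern: Lantern, 18–11.
Isola vs Lantern: Lantern wins 23–6.
Lantern wins every pairwise contest, so Lantern is the Condorcet winner.

Lantern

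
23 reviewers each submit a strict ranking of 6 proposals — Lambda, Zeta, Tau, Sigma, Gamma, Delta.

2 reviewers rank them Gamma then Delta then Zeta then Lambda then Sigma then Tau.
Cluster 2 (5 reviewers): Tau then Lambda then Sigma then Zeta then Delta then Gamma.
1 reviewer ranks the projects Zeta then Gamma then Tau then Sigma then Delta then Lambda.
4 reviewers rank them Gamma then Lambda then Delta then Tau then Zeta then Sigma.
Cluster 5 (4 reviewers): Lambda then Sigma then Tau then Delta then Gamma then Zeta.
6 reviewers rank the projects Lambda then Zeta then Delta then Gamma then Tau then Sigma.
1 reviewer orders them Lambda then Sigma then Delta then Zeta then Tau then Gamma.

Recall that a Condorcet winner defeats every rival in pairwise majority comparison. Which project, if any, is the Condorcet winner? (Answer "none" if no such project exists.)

Check each pair by majority over 23 ballots:
Lambda vs Zeta: Lambda, 20–3.
Lambda vs Tau: Lambda wins 17–6.
Lambda vs Sigma: Lambda wins 22–1.
Lambda–Gamma: Lambda 16–7.
Lambda vs Delta: Lambda wins 20–3.
Zeta–Tau: Tau 13–10.
Zeta vs Sigma: Zeta, 13–10.
Zeta–Gamma: Zeta 13–10.
Zeta vs Delta: Zeta, 12–11.
Tau vs Sigma: Tau wins 16–7.
Tau vs Gamma: Gamma, 13–10.
Tau vs Delta: Delta, 13–10.
Sigma–Gamma: Gamma 13–10.
Sigma–Delta: Delta 12–11.
Gamma vs Delta: Delta wins 16–7.
Lambda defeats every rival head-to-head and is the Condorcet winner.

Lambda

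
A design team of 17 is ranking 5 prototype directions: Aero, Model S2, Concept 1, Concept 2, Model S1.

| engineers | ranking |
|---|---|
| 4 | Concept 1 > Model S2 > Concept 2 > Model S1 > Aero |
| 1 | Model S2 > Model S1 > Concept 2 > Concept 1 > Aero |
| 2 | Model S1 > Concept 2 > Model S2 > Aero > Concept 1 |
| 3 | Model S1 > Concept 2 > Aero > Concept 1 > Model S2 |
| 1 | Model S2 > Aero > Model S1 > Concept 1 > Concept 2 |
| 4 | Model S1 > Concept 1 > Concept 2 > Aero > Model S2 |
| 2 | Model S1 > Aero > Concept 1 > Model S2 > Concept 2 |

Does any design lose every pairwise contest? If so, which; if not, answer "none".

Pairwise majorities:
Aero–Model S2: Aero 9–8.
Aero vs Concept 1: Aero preferred on 2+3+1+2 = 8 ballots; Concept 1 wins 9–8.
Aero vs Concept 2: 3 to 14, Concept 2.
Aero vs Model S1: Aero is ranked higher on 1 ballot, Model S1 on 16. Model S1 wins 16–1.
Model S2 vs Concept 1: Model S2 is ranked higher on 1+2+1 = 4 ballots, Concept 1 on 13. Concept 1 wins 13–4.
Model S2–Concept 2: Concept 2 9–8.
Model S2 vs Model S1: 4+1+1 = 6 for Model S2, 11 for Model S1 — Model S1 by 11–6.
Concept 1 vs Concept 2: Concept 1 wins 11–6.
Concept 1 vs Model S1: Concept 1 is ranked higher on 4 ballots, Model S1 on 13. Model S1 wins 13–4.
Concept 2 vs Model S1: 4 to 13, Model S1.
Model S2 loses to every other design — it is the Condorcet loser.

Model S2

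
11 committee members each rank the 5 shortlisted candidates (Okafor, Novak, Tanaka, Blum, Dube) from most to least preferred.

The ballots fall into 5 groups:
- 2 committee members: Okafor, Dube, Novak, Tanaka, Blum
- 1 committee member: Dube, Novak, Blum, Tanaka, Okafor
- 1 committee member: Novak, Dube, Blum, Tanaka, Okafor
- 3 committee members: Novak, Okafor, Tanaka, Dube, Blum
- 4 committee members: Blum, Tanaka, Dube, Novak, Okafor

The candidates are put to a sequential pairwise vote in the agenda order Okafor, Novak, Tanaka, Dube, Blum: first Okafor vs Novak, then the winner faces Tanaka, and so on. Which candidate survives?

Dube

Round 1: Okafor vs Novak — 2–9, Novak advances.
Round 2: Novak vs Tanaka — 7–4, Novak advances.
Round 3: Novak vs Dube — 4–7, Dube advances.
Round 4: Dube vs Blum — 7–4, Dube advances.
Dube survives the agenda.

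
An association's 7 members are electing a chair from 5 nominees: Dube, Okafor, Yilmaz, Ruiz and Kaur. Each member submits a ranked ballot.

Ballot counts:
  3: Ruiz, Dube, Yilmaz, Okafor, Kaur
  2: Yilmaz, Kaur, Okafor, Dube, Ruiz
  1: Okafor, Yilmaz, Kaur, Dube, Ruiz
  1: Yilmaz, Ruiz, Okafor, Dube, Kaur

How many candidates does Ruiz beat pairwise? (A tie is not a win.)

3

Ruiz against each rival (7 voters):
Ruiz vs Dube: Ruiz, 4–3.
Ruiz vs Okafor: 4 to 3, Ruiz.
Ruiz vs Yilmaz: Yilmaz, 4–3.
Ruiz vs Kaur: Ruiz preferred on 3+1 = 4 ballots; Ruiz wins 4–3.
Ruiz beats Dube, Okafor, Kaur; loses to Yilmaz — 3 pairwise wins.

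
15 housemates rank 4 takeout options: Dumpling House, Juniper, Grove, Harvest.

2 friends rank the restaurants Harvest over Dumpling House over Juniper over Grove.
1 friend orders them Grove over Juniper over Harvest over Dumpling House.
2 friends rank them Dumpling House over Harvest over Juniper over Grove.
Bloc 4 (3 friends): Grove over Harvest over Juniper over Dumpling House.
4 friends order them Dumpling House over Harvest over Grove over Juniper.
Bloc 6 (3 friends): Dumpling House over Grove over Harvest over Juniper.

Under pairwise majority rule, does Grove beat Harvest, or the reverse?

Ballots ranking Grove above Harvest: 1 + 3 + 3 = 7.
Ballots ranking Harvest above Grove: 15 − 7 = 8.
Harvest wins the head-to-head 8–7.

Harvest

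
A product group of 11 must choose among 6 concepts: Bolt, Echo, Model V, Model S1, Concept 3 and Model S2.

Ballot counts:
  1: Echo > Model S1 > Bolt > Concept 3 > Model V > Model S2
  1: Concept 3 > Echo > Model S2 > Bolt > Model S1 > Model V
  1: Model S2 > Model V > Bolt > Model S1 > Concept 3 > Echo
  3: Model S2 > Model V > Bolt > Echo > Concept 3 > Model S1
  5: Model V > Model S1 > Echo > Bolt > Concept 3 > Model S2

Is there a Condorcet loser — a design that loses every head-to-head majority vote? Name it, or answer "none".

Pairwise majorities:
Bolt vs Echo: Echo, 7–4.
Bolt vs Model V: Bolt preferred on 1+1 = 2 ballots; Model V wins 9–2.
Bolt vs Model S1: Model S1, 6–5.
Bolt–Concept 3: Bolt 10–1.
Bolt vs Model S2: Bolt preferred on 1+5 = 6 ballots; Bolt wins 6–5.
Echo vs Model V: 2 to 9, Model V.
Echo vs Model S1: 5 to 6, Model S1.
Echo vs Concept 3: 9 to 2, Echo.
Echo vs Model S2: 1+1+5 = 7 for Echo, 4 for Model S2 — Echo by 7–4.
Model V vs Model S1: Model V preferred on 1+3+5 = 9 ballots; Model V wins 9–2.
Model V vs Concept 3: Model V preferred on 1+3+5 = 9 ballots; Model V wins 9–2.
Model V vs Model S2: Model V preferred on 1+5 = 6 ballots; Model V wins 6–5.
Model S1 vs Concept 3: 1+1+5 = 7 for Model S1, 4 for Concept 3 — Model S1 by 7–4.
Model S1 vs Model S2: Model S1 is ranked higher on 1+5 = 6 ballots, Model S2 on 5. Model S1 wins 6–5.
Concept 3–Model S2: Concept 3 7–4.
Model S2 loses to every other design — it is the Condorcet loser.

Model S2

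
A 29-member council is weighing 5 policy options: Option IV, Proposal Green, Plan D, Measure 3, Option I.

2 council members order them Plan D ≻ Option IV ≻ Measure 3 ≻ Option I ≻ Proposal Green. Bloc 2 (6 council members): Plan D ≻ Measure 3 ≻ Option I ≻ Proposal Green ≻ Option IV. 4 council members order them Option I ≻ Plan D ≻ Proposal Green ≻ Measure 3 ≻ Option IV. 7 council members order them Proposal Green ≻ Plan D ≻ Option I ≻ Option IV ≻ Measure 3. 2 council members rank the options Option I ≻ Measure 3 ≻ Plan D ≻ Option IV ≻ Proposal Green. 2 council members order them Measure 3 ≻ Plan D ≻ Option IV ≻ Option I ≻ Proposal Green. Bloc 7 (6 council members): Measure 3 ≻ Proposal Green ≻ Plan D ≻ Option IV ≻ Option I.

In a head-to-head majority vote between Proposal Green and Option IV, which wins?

Proposal Green

Ballots ranking Proposal Green above Option IV: 6 + 4 + 7 + 6 = 23.
Ballots ranking Option IV above Proposal Green: 29 − 23 = 6.
Proposal Green wins the head-to-head 23–6.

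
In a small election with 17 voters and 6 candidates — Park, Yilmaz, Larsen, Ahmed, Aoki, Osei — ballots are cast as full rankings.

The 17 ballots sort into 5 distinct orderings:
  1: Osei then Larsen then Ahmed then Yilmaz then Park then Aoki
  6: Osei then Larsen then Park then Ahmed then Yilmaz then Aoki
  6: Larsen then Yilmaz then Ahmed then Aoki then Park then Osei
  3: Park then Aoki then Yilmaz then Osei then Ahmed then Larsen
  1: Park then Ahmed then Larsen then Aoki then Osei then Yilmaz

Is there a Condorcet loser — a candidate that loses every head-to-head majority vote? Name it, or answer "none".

Head-to-head results (17 voters):
Park vs Yilmaz: 10 to 7, Park.
Park vs Larsen: Park preferred on 3+1 = 4 ballots; Larsen wins 13–4.
Park vs Ahmed: 10 to 7, Park.
Park vs Aoki: Park wins 11–6.
Park vs Osei: Park preferred on 6+3+1 = 10 ballots; Park wins 10–7.
Yilmaz vs Larsen: 3 to 14, Larsen.
Yilmaz vs Ahmed: Yilmaz is ranked higher on 6+3 = 9 ballots, Ahmed on 8. Yilmaz wins 9–8.
Yilmaz vs Aoki: 1+6+6 = 13 for Yilmaz, 4 for Aoki — Yilmaz by 13–4.
Yilmaz vs Osei: Yilmaz is ranked higher on 6+3 = 9 ballots, Osei on 8. Yilmaz wins 9–8.
Larsen vs Ahmed: 1+6+6 = 13 for Larsen, 4 for Ahmed — Larsen by 13–4.
Larsen–Aoki: Larsen 14–3.
Larsen vs Osei: 7 to 10, Osei.
Ahmed vs Aoki: 14 to 3, Ahmed.
Ahmed vs Osei: 7 to 10, Osei.
Aoki vs Osei: Aoki wins 10–7.
No candidate is winless: Park beats Yilmaz; Yilmaz beats Ahmed; Larsen beats Park; Ahmed beats Aoki; Aoki beats Osei; Osei beats Larsen. There is no Condorcet loser.

none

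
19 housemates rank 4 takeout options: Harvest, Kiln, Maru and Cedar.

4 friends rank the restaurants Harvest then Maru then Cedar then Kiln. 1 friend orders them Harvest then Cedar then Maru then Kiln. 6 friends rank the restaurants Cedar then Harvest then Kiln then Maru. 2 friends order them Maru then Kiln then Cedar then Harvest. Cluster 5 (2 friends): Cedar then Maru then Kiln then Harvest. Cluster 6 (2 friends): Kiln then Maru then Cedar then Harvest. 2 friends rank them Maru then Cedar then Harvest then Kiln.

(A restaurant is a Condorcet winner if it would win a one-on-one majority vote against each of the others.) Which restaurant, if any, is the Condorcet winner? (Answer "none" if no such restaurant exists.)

Pairwise majorities:
Harvest vs Kiln: Harvest wins 13–6.
Harvest–Maru: Harvest 11–8.
Harvest vs Cedar: Cedar wins 14–5.
Kiln vs Maru: Maru wins 11–8.
Kiln–Cedar: Cedar 15–4.
Maru vs Cedar: Maru, 10–9.
Every restaurant loses at least once (Harvest loses to Cedar; Kiln loses to Harvest; Maru loses to Harvest; Cedar loses to Maru). The majority relation contains the cycle Harvest beats Maru beats Cedar beats Harvest, so there is no Condorcet winner.

none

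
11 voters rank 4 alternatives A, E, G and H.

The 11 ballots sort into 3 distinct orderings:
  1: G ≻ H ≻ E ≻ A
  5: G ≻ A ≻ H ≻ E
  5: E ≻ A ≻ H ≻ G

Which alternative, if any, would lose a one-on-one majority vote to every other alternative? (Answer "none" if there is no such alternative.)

none

Head-to-head results (11 voters):
A vs E: E wins 6–5.
A–G: G 6–5.
A vs H: A is ranked higher on 5+5 = 10 ballots, H on 1. A wins 10–1.
E vs G: E is ranked higher on 5 ballots, G on 6. G wins 6–5.
E–H: H 6–5.
G vs H: G is ranked higher on 1+5 = 6 ballots, H on 5. G wins 6–5.
No alternative is winless: A beats H; E beats A; G beats A; H beats E. There is no Condorcet loser.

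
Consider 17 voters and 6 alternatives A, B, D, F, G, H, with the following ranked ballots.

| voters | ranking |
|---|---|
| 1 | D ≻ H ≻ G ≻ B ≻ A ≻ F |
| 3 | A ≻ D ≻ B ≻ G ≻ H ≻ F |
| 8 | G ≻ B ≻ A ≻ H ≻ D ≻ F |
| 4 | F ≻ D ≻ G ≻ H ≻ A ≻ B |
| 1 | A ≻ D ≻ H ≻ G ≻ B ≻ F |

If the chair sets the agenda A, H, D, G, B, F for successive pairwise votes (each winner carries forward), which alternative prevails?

G

Round 1: A vs H — 12–5, A advances.
Round 2: A vs D — 12–5, A advances.
Round 3: A vs G — 4–13, G advances.
Round 4: G vs B — 14–3, G advances.
Round 5: G vs F — 13–4, G advances.
The agenda winner is G.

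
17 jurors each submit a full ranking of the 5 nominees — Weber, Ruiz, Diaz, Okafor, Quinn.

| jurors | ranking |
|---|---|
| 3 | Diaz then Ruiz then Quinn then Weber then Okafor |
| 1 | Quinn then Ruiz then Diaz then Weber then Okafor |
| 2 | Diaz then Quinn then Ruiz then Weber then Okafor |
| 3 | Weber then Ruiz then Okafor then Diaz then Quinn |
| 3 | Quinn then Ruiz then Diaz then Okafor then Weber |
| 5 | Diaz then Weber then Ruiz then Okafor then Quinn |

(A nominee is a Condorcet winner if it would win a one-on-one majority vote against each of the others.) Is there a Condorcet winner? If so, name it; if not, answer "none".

Diaz

Pairwise majorities:
Weber vs Ruiz: 8 to 9, Ruiz.
Weber vs Diaz: Weber is ranked higher on 3 ballots, Diaz on 14. Diaz wins 14–3.
Weber vs Okafor: Weber is ranked higher on 3+1+2+3+5 = 14 ballots, Okafor on 3. Weber wins 14–3.
Weber vs Quinn: 8 to 9, Quinn.
Ruiz vs Diaz: 7 to 10, Diaz.
Ruiz vs Okafor: Ruiz preferred on 3+1+2+3+3+5 = 17 ballots; Ruiz wins 17–0.
Ruiz vs Quinn: Ruiz is ranked higher on 3+3+5 = 11 ballots, Quinn on 6. Ruiz wins 11–6.
Diaz vs Okafor: 3+1+2+3+5 = 14 for Diaz, 3 for Okafor — Diaz by 14–3.
Diaz vs Quinn: Diaz preferred on 3+2+3+5 = 13 ballots; Diaz wins 13–4.
Okafor vs Quinn: Okafor preferred on 3+5 = 8 ballots; Quinn wins 9–8.
Only Diaz has no losses; Diaz is the Condorcet winner.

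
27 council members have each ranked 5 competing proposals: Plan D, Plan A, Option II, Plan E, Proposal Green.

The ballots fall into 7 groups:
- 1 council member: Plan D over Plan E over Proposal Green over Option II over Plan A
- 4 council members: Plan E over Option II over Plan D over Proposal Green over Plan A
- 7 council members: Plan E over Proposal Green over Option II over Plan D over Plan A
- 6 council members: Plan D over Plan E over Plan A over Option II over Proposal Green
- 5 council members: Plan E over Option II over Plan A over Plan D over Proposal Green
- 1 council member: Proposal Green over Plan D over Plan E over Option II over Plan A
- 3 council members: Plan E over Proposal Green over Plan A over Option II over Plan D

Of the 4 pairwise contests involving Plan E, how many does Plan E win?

4

Plan E against each rival (27 council members):
Plan E vs Plan D: 4+7+5+3 = 19 for Plan E, 8 for Plan D — Plan E by 19–8.
Plan E vs Plan A: Plan E, 27–0.
Plan E–Option II: Plan E 27–0.
Plan E vs Proposal Green: Plan E is ranked higher on 1+4+7+6+5+3 = 26 ballots, Proposal Green on 1. Plan E wins 26–1.
Plan E beats Plan D, Plan A, Option II, Proposal Green — 4 pairwise wins.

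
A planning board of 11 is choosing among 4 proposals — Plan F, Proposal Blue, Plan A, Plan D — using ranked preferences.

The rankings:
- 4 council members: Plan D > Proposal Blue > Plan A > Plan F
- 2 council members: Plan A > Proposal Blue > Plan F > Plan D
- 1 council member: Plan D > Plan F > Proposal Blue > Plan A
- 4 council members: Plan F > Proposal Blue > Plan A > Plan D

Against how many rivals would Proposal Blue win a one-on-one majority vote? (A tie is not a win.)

Proposal Blue against each rival (11 council members):
Proposal Blue vs Plan F: Proposal Blue is ranked higher on 4+2 = 6 ballots, Plan F on 5. Proposal Blue wins 6–5.
Proposal Blue vs Plan A: 9 to 2, Proposal Blue.
Proposal Blue vs Plan D: Proposal Blue preferred on 2+4 = 6 ballots; Proposal Blue wins 6–5.
Proposal Blue beats Plan F, Plan A, Plan D — 3 pairwise wins.

3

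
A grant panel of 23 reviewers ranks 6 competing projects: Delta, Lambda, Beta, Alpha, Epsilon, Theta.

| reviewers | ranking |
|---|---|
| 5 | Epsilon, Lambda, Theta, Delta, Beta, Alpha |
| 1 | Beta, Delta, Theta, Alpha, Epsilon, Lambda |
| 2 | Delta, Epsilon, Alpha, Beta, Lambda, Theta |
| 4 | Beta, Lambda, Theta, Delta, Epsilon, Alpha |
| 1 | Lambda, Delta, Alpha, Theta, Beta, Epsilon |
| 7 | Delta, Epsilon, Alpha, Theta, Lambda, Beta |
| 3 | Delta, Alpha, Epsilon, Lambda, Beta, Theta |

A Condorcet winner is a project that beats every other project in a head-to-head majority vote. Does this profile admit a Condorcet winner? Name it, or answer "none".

Check each pair by majority over 23 ballots:
Delta vs Lambda: Delta preferred on 1+2+7+3 = 13 ballots; Delta wins 13–10.
Delta vs Beta: 5+2+1+7+3 = 18 for Delta, 5 for Beta — Delta by 18–5.
Delta–Alpha: Delta 23–0.
Delta vs Epsilon: Delta wins 18–5.
Delta vs Theta: Delta preferred on 1+2+1+7+3 = 14 ballots; Delta wins 14–9.
Lambda–Beta: Lambda 16–7.
Lambda vs Alpha: Lambda is ranked higher on 5+4+1 = 10 ballots, Alpha on 13. Alpha wins 13–10.
Lambda vs Epsilon: Lambda is ranked higher on 4+1 = 5 ballots, Epsilon on 18. Epsilon wins 18–5.
Lambda vs Theta: 15 to 8, Lambda.
Beta vs Alpha: Alpha, 13–10.
Beta vs Epsilon: 6 to 17, Epsilon.
Beta vs Theta: 10 to 13, Theta.
Alpha vs Epsilon: Epsilon wins 18–5.
Alpha vs Theta: Alpha preferred on 2+1+7+3 = 13 ballots; Alpha wins 13–10.
Epsilon vs Theta: Epsilon, 17–6.
Delta defeats every rival head-to-head and is the Condorcet winner.

Delta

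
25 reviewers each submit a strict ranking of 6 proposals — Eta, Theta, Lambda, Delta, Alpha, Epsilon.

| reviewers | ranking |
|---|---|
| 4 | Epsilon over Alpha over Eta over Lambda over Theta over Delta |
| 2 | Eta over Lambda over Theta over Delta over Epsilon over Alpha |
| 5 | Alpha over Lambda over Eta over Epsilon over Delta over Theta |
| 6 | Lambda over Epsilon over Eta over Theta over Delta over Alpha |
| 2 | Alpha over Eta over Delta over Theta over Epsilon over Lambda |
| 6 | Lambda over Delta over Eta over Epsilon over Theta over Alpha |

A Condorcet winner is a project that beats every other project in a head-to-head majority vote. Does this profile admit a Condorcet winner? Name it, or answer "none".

Pairwise majorities:
Eta–Theta: Eta 25–0.
Eta vs Lambda: Lambda wins 17–8.
Eta vs Delta: Eta wins 19–6.
Eta–Alpha: Eta 14–11.
Eta–Epsilon: Eta 15–10.
Theta vs Lambda: Lambda, 23–2.
Theta vs Delta: Delta, 13–12.
Theta vs Alpha: Theta wins 14–11.
Theta–Epsilon: Epsilon 21–4.
Lambda vs Delta: Lambda wins 23–2.
Lambda vs Alpha: Lambda wins 14–11.
Lambda vs Epsilon: Lambda wins 19–6.
Delta–Alpha: Delta 14–11.
Delta–Epsilon: Epsilon 15–10.
Alpha vs Epsilon: Epsilon wins 18–7.
Lambda wins every pairwise contest, so Lambda is the Condorcet winner.

Lambda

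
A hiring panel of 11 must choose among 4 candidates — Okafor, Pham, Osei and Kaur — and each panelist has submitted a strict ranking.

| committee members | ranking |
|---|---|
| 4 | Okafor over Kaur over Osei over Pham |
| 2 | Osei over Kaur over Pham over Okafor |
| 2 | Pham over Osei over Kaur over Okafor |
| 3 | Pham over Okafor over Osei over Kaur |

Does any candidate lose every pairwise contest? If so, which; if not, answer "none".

none

Head-to-head results (11 committee members):
Okafor vs Pham: 4 to 7, Pham.
Okafor vs Osei: Okafor wins 7–4.
Okafor vs Kaur: Okafor, 7–4.
Pham vs Osei: 2+3 = 5 for Pham, 6 for Osei — Osei by 6–5.
Pham vs Kaur: Kaur wins 6–5.
Osei vs Kaur: Osei wins 7–4.
No candidate is winless: Okafor beats Osei; Pham beats Okafor; Osei beats Pham; Kaur beats Pham. There is no Condorcet loser.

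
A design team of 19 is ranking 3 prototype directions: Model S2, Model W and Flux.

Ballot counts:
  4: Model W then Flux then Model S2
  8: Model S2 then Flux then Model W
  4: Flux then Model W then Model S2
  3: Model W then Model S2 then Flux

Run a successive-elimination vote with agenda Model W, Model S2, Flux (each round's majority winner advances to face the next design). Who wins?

Flux

Round 1: Model W vs Model S2 — 11–8, Model W advances.
Round 2: Model W vs Flux — 7–12, Flux advances.
The agenda winner is Flux.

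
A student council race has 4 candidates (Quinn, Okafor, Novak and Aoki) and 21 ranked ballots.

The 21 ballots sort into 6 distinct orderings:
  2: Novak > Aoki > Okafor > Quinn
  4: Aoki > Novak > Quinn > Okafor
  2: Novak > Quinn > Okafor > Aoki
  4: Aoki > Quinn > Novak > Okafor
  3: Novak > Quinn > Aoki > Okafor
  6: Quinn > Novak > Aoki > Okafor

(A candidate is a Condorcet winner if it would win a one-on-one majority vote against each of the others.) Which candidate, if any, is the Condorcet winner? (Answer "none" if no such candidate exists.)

Novak

Check each pair by majority over 21 ballots:
Quinn–Okafor: Quinn 19–2.
Quinn vs Novak: Quinn preferred on 4+6 = 10 ballots; Novak wins 11–10.
Quinn vs Aoki: 11 to 10, Quinn.
Okafor vs Novak: Novak, 21–0.
Okafor vs Aoki: Aoki wins 19–2.
Novak vs Aoki: Novak wins 13–8.
Only Novak has no losses; Novak is the Condorcet winner.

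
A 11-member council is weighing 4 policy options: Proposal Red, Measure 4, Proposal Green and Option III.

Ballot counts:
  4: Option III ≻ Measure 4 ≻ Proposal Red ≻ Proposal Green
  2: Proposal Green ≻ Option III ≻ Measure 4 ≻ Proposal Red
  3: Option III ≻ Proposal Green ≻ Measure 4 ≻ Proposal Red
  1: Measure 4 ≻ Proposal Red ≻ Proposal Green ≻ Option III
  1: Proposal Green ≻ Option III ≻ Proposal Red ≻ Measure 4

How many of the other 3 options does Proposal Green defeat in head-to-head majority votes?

2

Proposal Green against each rival (11 council members):
Proposal Green vs Proposal Red: Proposal Green preferred on 2+3+1 = 6 ballots; Proposal Green wins 6–5.
Proposal Green vs Measure 4: Proposal Green preferred on 2+3+1 = 6 ballots; Proposal Green wins 6–5.
Proposal Green vs Option III: Option III wins 7–4.
Proposal Green beats Proposal Red, Measure 4; loses to Option III — 2 pairwise wins.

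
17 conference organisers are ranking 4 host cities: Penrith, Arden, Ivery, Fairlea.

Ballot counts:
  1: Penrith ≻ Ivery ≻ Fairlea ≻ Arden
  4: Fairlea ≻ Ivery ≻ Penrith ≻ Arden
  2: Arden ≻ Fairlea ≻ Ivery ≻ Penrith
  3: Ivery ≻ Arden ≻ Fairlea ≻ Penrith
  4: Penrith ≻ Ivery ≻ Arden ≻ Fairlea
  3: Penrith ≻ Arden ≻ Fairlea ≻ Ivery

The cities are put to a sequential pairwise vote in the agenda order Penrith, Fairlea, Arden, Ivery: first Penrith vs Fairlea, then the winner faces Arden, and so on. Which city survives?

Ivery

Round 1: Penrith vs Fairlea — 8–9, Fairlea advances.
Round 2: Fairlea vs Arden — 5–12, Arden advances.
Round 3: Arden vs Ivery — 5–12, Ivery advances.
The agenda winner is Ivery.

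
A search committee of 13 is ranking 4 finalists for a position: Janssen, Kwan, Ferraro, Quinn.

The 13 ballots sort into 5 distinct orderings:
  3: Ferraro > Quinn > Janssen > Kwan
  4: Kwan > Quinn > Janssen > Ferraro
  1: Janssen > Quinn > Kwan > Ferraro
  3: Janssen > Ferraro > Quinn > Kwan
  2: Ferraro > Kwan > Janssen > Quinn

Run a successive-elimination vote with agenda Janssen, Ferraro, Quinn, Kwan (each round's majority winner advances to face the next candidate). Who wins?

Round 1: Janssen vs Ferraro — 8–5, Janssen advances.
Round 2: Janssen vs Quinn — 6–7, Quinn advances.
Round 3: Quinn vs Kwan — 7–6, Quinn advances.
The agenda winner is Quinn.

Quinn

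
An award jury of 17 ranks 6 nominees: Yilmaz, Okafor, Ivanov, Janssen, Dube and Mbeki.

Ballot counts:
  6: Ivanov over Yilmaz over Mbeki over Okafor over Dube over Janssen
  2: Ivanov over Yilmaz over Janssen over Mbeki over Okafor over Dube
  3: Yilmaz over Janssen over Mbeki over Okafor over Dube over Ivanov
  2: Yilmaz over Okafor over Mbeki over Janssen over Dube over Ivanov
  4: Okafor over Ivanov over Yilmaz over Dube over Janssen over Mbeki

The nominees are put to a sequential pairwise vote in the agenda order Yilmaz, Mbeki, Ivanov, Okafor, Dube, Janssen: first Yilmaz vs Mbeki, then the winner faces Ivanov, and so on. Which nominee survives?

Round 1: Yilmaz vs Mbeki — 17–0, Yilmaz advances.
Round 2: Yilmaz vs Ivanov — 5–12, Ivanov advances.
Round 3: Ivanov vs Okafor — 8–9, Okafor advances.
Round 4: Okafor vs Dube — 17–0, Okafor advances.
Round 5: Okafor vs Janssen — 12–5, Okafor advances.
The agenda winner is Okafor.

Okafor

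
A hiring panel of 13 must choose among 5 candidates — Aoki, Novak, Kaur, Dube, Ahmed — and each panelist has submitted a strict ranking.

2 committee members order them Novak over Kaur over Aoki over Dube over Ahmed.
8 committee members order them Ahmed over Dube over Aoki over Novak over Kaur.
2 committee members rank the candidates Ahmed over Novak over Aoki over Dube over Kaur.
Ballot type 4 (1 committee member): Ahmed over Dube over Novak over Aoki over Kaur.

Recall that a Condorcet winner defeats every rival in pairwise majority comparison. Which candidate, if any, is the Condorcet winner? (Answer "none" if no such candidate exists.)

Ahmed

Head-to-head results (13 committee members):
Aoki vs Novak: 8 for Aoki, 5 for Novak — Aoki by 8–5.
Aoki vs Kaur: Aoki preferred on 8+2+1 = 11 ballots; Aoki wins 11–2.
Aoki vs Dube: 2+2 = 4 for Aoki, 9 for Dube — Dube by 9–4.
Aoki vs Ahmed: Aoki preferred on 2 ballots; Ahmed wins 11–2.
Novak vs Kaur: Novak preferred on 2+8+2+1 = 13 ballots; Novak wins 13–0.
Novak vs Dube: 2+2 = 4 for Novak, 9 for Dube — Dube by 9–4.
Novak vs Ahmed: Novak is ranked higher on 2 ballots, Ahmed on 11. Ahmed wins 11–2.
Kaur vs Dube: Kaur is ranked higher on 2 ballots, Dube on 11. Dube wins 11–2.
Kaur vs Ahmed: Kaur is ranked higher on 2 ballots, Ahmed on 11. Ahmed wins 11–2.
Dube vs Ahmed: Dube is ranked higher on 2 ballots, Ahmed on 11. Ahmed wins 11–2.
Only Ahmed has no losses; Ahmed is the Condorcet winner.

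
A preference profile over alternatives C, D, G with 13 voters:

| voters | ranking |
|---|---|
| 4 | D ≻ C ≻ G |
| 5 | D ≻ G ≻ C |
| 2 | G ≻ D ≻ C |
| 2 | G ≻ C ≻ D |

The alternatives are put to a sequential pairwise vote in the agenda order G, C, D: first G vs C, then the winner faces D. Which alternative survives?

D

Round 1: G vs C — 9–4, G advances.
Round 2: G vs D — 4–9, D advances.
The agenda winner is D.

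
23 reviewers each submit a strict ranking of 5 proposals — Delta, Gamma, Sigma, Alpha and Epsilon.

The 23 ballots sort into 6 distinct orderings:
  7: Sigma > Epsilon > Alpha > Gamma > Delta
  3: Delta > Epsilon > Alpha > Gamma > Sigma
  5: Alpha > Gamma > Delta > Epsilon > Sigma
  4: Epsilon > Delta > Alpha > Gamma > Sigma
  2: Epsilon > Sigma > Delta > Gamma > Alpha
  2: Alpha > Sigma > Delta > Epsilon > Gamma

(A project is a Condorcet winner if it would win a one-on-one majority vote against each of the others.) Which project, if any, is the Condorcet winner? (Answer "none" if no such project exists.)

Epsilon

Check each pair by majority over 23 ballots:
Delta vs Gamma: Gamma, 12–11.
Delta–Sigma: Delta 12–11.
Delta–Alpha: Alpha 14–9.
Delta vs Epsilon: Epsilon wins 13–10.
Gamma vs Sigma: 3+5+4 = 12 for Gamma, 11 for Sigma — Gamma by 12–11.
Gamma vs Alpha: 2 to 21, Alpha.
Gamma vs Epsilon: Epsilon wins 18–5.
Sigma–Alpha: Alpha 14–9.
Sigma vs Epsilon: Sigma is ranked higher on 7+2 = 9 ballots, Epsilon on 14. Epsilon wins 14–9.
Alpha vs Epsilon: Epsilon wins 16–7.
Epsilon defeats every rival head-to-head and is the Condorcet winner.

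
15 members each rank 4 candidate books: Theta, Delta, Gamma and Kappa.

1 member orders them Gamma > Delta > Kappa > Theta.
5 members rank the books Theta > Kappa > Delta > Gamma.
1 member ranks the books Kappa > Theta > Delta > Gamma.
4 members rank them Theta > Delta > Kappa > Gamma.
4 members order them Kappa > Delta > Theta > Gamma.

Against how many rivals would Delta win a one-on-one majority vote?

Delta against each rival (15 members):
Delta vs Theta: 1+4 = 5 for Delta, 10 for Theta — Theta by 10–5.
Delta vs Gamma: Delta, 14–1.
Delta vs Kappa: 5 to 10, Kappa.
Delta beats Gamma; loses to Theta, Kappa — 1 pairwise win.

1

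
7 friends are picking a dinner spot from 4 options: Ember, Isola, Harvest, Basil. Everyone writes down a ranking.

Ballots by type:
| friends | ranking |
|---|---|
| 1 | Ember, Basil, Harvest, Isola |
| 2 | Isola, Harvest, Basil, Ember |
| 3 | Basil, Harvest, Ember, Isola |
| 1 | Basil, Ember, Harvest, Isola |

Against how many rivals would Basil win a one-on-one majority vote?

3

Basil against each rival (7 friends):
Basil–Ember: Basil 6–1.
Basil vs Isola: 1+3+1 = 5 for Basil, 2 for Isola — Basil by 5–2.
Basil–Harvest: Basil 5–2.
Basil beats Ember, Isola, Harvest — 3 pairwise wins.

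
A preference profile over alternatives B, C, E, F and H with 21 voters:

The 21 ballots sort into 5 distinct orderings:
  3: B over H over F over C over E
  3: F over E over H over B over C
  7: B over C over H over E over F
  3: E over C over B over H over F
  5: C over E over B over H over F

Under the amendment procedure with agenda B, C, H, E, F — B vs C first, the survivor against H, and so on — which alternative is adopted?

E

Round 1: B vs C — 13–8, B advances.
Round 2: B vs H — 18–3, B advances.
Round 3: B vs E — 10–11, E advances.
Round 4: E vs F — 15–6, E advances.
E survives the agenda.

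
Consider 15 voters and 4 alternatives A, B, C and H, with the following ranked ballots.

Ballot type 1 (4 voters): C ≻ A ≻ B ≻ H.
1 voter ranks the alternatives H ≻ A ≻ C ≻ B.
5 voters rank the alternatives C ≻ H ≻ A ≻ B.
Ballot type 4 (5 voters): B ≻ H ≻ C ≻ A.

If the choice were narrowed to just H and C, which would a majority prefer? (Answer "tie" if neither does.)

Ballots ranking H above C: 1 + 5 = 6.
Ballots ranking C above H: 15 − 6 = 9.
C wins the head-to-head 9–6.

C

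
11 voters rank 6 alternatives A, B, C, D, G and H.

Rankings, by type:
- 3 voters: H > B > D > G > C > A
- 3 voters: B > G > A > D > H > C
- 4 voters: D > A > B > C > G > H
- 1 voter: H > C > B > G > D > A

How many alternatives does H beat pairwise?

H against each rival (11 voters):
H vs A: H is ranked higher on 3+1 = 4 ballots, A on 7. A wins 7–4.
H vs B: B, 7–4.
H vs C: H is ranked higher on 3+3+1 = 7 ballots, C on 4. H wins 7–4.
H vs D: H preferred on 3+1 = 4 ballots; D wins 7–4.
H vs G: H preferred on 3+1 = 4 ballots; G wins 7–4.
H beats C; loses to A, B, D, G — 1 pairwise win.

1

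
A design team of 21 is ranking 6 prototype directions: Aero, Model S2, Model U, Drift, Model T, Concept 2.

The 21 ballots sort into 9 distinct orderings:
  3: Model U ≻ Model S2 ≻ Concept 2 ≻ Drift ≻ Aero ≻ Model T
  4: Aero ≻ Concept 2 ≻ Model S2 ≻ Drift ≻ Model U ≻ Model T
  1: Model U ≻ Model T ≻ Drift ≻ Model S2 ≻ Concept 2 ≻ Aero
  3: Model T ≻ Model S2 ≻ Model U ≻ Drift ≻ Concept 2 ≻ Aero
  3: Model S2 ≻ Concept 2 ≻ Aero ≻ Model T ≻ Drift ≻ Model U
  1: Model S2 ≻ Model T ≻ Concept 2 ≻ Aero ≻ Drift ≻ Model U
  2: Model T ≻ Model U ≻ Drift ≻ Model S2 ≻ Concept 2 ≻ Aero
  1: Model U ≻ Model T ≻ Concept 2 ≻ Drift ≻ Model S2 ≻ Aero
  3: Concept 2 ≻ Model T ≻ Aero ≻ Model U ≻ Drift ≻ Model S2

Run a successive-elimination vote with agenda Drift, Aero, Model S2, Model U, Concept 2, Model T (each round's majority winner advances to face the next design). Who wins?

Round 1: Drift vs Aero — 10–11, Aero advances.
Round 2: Aero vs Model S2 — 7–14, Model S2 advances.
Round 3: Model S2 vs Model U — 11–10, Model S2 advances.
Round 4: Model S2 vs Concept 2 — 13–8, Model S2 advances.
Round 5: Model S2 vs Model T — 11–10, Model S2 advances.
Model S2 survives the agenda.

Model S2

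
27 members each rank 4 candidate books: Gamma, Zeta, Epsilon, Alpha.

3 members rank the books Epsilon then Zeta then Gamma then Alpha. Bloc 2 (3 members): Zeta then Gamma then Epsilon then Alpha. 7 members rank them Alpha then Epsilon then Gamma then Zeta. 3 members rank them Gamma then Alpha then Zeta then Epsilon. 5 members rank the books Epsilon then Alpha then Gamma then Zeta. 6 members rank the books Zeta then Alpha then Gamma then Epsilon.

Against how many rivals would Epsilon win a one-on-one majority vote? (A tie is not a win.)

2

Epsilon against each rival (27 members):
Epsilon vs Gamma: Epsilon, 15–12.
Epsilon vs Zeta: Epsilon preferred on 3+7+5 = 15 ballots; Epsilon wins 15–12.
Epsilon vs Alpha: Alpha, 16–11.
Epsilon beats Gamma, Zeta; loses to Alpha — 2 pairwise wins.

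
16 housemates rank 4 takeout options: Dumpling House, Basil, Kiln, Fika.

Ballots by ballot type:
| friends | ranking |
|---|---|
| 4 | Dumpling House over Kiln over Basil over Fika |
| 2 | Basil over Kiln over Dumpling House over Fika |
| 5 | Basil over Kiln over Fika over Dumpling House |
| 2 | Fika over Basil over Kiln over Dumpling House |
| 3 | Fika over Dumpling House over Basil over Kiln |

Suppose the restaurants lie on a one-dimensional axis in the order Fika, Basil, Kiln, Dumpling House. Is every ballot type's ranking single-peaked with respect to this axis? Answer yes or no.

Axis positions: Fika=1, Basil=2, Kiln=3, Dumpling House=4.
Ballot type 1 (peak Dumpling House at position 4): ranking walks positions 4-3-2-1, expanding outward from the peak — single-peaked.
Ballot type 2 (peak Basil at position 2): ranking walks positions 2-3-4-1, expanding outward from the peak — single-peaked.
Ballot type 3 (peak Basil at position 2): ranking walks positions 2-3-1-4, expanding outward from the peak — single-peaked.
Ballot type 4 (peak Fika at position 1): ranking walks positions 1-2-3-4, expanding outward from the peak — single-peaked.
Ballot type 5: ranking walks positions 1-4-2-3; Dumpling House is ranked above Basil even though Basil lies between Dumpling House and the peak Fika on the axis — preferences dip and rise again. Not single-peaked.
Ballot type 5 violates single-peakedness, so the profile is not single-peaked on this axis.

no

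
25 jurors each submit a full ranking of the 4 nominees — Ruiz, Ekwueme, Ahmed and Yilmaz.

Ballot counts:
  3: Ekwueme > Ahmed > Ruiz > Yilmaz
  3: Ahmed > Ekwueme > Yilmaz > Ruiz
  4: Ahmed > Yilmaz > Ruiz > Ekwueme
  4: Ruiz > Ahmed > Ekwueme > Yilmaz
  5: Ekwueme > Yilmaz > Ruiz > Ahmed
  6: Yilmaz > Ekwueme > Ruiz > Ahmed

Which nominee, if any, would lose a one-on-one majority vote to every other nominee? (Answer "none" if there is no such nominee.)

Head-to-head results (25 jurors):
Ruiz vs Ekwueme: Ekwueme, 17–8.
Ruiz vs Ahmed: 15 to 10, Ruiz.
Ruiz vs Yilmaz: Ruiz preferred on 3+4 = 7 ballots; Yilmaz wins 18–7.
Ekwueme vs Ahmed: Ekwueme, 14–11.
Ekwueme vs Yilmaz: Ekwueme, 15–10.
Ahmed vs Yilmaz: Ahmed, 14–11.
No nominee is winless: Ruiz beats Ahmed; Ekwueme beats Ruiz; Ahmed beats Yilmaz; Yilmaz beats Ruiz. There is no Condorcet loser.

none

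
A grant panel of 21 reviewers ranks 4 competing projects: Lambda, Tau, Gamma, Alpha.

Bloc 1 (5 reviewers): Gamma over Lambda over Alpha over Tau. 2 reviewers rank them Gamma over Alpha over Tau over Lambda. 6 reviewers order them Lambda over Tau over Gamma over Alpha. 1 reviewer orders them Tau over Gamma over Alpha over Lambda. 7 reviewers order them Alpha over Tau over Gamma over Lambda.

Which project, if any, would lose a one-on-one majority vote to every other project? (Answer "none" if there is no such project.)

none

Head-to-head results (21 reviewers):
Lambda vs Tau: Lambda, 11–10.
Lambda vs Gamma: 6 for Lambda, 15 for Gamma — Gamma by 15–6.
Lambda vs Alpha: Lambda wins 11–10.
Tau vs Gamma: Tau preferred on 6+1+7 = 14 ballots; Tau wins 14–7.
Tau–Alpha: Alpha 14–7.
Gamma vs Alpha: Gamma is ranked higher on 5+2+6+1 = 14 ballots, Alpha on 7. Gamma wins 14–7.
Each project has at least one pairwise win (Lambda beats Tau; Tau beats Gamma; Gamma beats Lambda; Alpha beats Tau) — no Condorcet loser.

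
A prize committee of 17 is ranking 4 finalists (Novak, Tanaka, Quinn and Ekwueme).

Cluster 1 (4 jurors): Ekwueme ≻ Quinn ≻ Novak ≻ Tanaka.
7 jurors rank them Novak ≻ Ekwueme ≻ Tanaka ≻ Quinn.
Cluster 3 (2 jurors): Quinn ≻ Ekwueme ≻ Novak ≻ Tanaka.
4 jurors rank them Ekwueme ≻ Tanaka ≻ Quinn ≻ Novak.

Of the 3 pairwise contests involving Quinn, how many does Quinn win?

1

Quinn against each rival (17 jurors):
Quinn vs Novak: Quinn preferred on 4+2+4 = 10 ballots; Quinn wins 10–7.
Quinn vs Tanaka: 4+2 = 6 for Quinn, 11 for Tanaka — Tanaka by 11–6.
Quinn–Ekwueme: Ekwueme 15–2.
Quinn beats Novak; loses to Tanaka, Ekwueme — 1 pairwise win.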